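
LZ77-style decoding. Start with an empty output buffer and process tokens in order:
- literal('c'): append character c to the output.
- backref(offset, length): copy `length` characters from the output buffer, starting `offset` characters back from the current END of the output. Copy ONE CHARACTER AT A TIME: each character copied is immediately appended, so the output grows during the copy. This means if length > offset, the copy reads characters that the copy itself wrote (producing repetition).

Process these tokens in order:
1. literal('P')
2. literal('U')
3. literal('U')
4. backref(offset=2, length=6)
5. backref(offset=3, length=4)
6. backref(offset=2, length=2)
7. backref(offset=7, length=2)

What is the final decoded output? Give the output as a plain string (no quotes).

Token 1: literal('P'). Output: "P"
Token 2: literal('U'). Output: "PU"
Token 3: literal('U'). Output: "PUU"
Token 4: backref(off=2, len=6) (overlapping!). Copied 'UUUUUU' from pos 1. Output: "PUUUUUUUU"
Token 5: backref(off=3, len=4) (overlapping!). Copied 'UUUU' from pos 6. Output: "PUUUUUUUUUUUU"
Token 6: backref(off=2, len=2). Copied 'UU' from pos 11. Output: "PUUUUUUUUUUUUUU"
Token 7: backref(off=7, len=2). Copied 'UU' from pos 8. Output: "PUUUUUUUUUUUUUUUU"

Answer: PUUUUUUUUUUUUUUUU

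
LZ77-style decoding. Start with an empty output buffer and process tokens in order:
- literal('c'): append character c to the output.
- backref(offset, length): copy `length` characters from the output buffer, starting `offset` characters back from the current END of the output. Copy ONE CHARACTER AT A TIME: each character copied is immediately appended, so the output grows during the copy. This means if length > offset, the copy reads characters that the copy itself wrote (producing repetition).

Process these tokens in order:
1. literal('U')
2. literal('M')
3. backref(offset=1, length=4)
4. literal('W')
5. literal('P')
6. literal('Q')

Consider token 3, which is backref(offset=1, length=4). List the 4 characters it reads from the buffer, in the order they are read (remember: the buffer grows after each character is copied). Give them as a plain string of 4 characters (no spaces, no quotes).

Token 1: literal('U'). Output: "U"
Token 2: literal('M'). Output: "UM"
Token 3: backref(off=1, len=4). Buffer before: "UM" (len 2)
  byte 1: read out[1]='M', append. Buffer now: "UMM"
  byte 2: read out[2]='M', append. Buffer now: "UMMM"
  byte 3: read out[3]='M', append. Buffer now: "UMMMM"
  byte 4: read out[4]='M', append. Buffer now: "UMMMMM"

Answer: MMMM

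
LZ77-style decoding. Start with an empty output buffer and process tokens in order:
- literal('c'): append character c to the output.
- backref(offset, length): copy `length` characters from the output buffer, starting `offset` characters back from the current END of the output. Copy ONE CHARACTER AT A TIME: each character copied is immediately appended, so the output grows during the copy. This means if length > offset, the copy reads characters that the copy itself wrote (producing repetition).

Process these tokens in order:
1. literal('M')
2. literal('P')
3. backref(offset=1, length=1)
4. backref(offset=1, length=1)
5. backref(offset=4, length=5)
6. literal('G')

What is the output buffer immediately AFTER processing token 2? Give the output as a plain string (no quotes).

Token 1: literal('M'). Output: "M"
Token 2: literal('P'). Output: "MP"

Answer: MP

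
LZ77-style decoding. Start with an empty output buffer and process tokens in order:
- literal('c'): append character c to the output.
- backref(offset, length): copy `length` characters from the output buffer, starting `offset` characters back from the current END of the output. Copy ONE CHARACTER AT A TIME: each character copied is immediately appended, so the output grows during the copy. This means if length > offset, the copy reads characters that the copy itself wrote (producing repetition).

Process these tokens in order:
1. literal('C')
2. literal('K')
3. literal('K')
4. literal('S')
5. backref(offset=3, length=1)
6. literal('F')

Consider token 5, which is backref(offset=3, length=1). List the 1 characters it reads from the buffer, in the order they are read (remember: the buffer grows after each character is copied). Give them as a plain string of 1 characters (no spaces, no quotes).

Token 1: literal('C'). Output: "C"
Token 2: literal('K'). Output: "CK"
Token 3: literal('K'). Output: "CKK"
Token 4: literal('S'). Output: "CKKS"
Token 5: backref(off=3, len=1). Buffer before: "CKKS" (len 4)
  byte 1: read out[1]='K', append. Buffer now: "CKKSK"

Answer: K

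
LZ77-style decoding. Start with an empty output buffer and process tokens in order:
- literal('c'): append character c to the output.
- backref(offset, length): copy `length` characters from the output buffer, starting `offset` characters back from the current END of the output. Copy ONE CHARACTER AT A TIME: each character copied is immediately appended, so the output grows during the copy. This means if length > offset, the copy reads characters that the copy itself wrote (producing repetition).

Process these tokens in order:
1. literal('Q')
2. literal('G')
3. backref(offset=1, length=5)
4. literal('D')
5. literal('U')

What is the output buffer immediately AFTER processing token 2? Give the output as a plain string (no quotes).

Token 1: literal('Q'). Output: "Q"
Token 2: literal('G'). Output: "QG"

Answer: QG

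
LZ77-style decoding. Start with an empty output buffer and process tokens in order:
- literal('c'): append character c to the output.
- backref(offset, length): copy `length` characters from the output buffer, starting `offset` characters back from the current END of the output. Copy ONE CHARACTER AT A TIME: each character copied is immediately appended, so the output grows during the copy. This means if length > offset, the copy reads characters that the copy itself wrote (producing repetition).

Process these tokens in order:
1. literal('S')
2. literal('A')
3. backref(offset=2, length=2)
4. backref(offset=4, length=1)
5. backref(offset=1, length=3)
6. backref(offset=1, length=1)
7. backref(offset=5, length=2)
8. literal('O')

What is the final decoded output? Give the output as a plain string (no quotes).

Answer: SASASSSSSSSO

Derivation:
Token 1: literal('S'). Output: "S"
Token 2: literal('A'). Output: "SA"
Token 3: backref(off=2, len=2). Copied 'SA' from pos 0. Output: "SASA"
Token 4: backref(off=4, len=1). Copied 'S' from pos 0. Output: "SASAS"
Token 5: backref(off=1, len=3) (overlapping!). Copied 'SSS' from pos 4. Output: "SASASSSS"
Token 6: backref(off=1, len=1). Copied 'S' from pos 7. Output: "SASASSSSS"
Token 7: backref(off=5, len=2). Copied 'SS' from pos 4. Output: "SASASSSSSSS"
Token 8: literal('O'). Output: "SASASSSSSSSO"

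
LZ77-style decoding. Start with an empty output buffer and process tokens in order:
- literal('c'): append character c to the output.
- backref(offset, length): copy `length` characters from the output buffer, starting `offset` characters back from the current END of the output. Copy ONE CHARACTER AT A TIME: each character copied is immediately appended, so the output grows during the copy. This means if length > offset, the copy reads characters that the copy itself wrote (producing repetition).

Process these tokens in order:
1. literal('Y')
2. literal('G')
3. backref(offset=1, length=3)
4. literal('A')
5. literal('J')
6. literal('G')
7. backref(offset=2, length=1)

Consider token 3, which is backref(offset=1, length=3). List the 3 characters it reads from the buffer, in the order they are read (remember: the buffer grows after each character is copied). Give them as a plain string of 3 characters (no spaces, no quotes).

Token 1: literal('Y'). Output: "Y"
Token 2: literal('G'). Output: "YG"
Token 3: backref(off=1, len=3). Buffer before: "YG" (len 2)
  byte 1: read out[1]='G', append. Buffer now: "YGG"
  byte 2: read out[2]='G', append. Buffer now: "YGGG"
  byte 3: read out[3]='G', append. Buffer now: "YGGGG"

Answer: GGG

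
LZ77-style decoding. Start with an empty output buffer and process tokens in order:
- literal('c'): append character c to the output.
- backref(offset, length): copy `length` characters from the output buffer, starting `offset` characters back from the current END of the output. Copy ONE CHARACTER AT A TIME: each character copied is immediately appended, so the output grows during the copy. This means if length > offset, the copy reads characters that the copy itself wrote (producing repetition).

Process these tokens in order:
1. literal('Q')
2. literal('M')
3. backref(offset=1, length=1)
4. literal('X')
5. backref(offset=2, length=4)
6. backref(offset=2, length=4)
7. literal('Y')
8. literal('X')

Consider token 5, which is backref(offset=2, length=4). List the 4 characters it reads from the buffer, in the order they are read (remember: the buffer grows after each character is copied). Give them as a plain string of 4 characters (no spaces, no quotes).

Token 1: literal('Q'). Output: "Q"
Token 2: literal('M'). Output: "QM"
Token 3: backref(off=1, len=1). Copied 'M' from pos 1. Output: "QMM"
Token 4: literal('X'). Output: "QMMX"
Token 5: backref(off=2, len=4). Buffer before: "QMMX" (len 4)
  byte 1: read out[2]='M', append. Buffer now: "QMMXM"
  byte 2: read out[3]='X', append. Buffer now: "QMMXMX"
  byte 3: read out[4]='M', append. Buffer now: "QMMXMXM"
  byte 4: read out[5]='X', append. Buffer now: "QMMXMXMX"

Answer: MXMX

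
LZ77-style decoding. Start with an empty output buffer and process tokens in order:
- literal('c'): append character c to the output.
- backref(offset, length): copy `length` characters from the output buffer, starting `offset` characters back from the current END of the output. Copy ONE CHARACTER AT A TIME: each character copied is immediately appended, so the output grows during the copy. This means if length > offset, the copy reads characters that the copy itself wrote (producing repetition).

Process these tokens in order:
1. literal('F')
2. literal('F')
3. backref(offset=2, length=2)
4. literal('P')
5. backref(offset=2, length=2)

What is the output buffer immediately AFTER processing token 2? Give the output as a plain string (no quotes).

Token 1: literal('F'). Output: "F"
Token 2: literal('F'). Output: "FF"

Answer: FF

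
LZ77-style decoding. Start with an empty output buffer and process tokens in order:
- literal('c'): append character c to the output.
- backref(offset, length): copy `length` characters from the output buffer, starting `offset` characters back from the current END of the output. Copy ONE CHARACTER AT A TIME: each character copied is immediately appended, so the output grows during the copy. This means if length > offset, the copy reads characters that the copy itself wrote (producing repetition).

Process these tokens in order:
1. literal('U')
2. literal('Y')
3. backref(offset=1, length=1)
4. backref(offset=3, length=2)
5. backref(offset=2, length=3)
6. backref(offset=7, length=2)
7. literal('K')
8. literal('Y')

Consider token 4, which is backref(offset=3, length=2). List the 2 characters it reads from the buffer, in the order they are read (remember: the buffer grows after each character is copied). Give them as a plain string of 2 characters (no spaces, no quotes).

Answer: UY

Derivation:
Token 1: literal('U'). Output: "U"
Token 2: literal('Y'). Output: "UY"
Token 3: backref(off=1, len=1). Copied 'Y' from pos 1. Output: "UYY"
Token 4: backref(off=3, len=2). Buffer before: "UYY" (len 3)
  byte 1: read out[0]='U', append. Buffer now: "UYYU"
  byte 2: read out[1]='Y', append. Buffer now: "UYYUY"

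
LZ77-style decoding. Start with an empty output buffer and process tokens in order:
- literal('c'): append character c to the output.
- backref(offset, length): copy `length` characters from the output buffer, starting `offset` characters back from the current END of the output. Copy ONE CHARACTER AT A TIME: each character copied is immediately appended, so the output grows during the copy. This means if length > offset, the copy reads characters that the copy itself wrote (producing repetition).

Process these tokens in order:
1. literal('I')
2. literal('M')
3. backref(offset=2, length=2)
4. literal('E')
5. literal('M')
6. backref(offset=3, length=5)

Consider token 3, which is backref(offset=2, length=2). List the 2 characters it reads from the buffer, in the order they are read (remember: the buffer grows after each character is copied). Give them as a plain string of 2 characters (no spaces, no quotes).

Answer: IM

Derivation:
Token 1: literal('I'). Output: "I"
Token 2: literal('M'). Output: "IM"
Token 3: backref(off=2, len=2). Buffer before: "IM" (len 2)
  byte 1: read out[0]='I', append. Buffer now: "IMI"
  byte 2: read out[1]='M', append. Buffer now: "IMIM"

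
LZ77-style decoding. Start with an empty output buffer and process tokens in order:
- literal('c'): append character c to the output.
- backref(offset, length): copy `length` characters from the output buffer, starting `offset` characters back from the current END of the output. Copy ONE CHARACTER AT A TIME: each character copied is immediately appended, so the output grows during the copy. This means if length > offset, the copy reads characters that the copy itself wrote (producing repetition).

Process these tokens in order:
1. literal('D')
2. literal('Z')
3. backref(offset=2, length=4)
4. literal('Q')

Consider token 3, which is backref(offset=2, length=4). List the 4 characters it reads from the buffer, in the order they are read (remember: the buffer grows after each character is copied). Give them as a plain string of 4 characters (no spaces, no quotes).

Answer: DZDZ

Derivation:
Token 1: literal('D'). Output: "D"
Token 2: literal('Z'). Output: "DZ"
Token 3: backref(off=2, len=4). Buffer before: "DZ" (len 2)
  byte 1: read out[0]='D', append. Buffer now: "DZD"
  byte 2: read out[1]='Z', append. Buffer now: "DZDZ"
  byte 3: read out[2]='D', append. Buffer now: "DZDZD"
  byte 4: read out[3]='Z', append. Buffer now: "DZDZDZ"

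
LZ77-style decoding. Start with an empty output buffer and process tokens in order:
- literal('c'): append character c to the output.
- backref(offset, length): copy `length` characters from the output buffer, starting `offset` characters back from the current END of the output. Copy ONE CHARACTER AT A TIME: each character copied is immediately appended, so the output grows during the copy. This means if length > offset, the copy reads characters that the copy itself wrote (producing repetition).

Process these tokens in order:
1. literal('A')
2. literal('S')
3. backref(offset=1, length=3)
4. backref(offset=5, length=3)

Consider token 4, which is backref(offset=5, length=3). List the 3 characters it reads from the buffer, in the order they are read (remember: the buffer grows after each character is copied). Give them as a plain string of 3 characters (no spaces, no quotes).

Answer: ASS

Derivation:
Token 1: literal('A'). Output: "A"
Token 2: literal('S'). Output: "AS"
Token 3: backref(off=1, len=3) (overlapping!). Copied 'SSS' from pos 1. Output: "ASSSS"
Token 4: backref(off=5, len=3). Buffer before: "ASSSS" (len 5)
  byte 1: read out[0]='A', append. Buffer now: "ASSSSA"
  byte 2: read out[1]='S', append. Buffer now: "ASSSSAS"
  byte 3: read out[2]='S', append. Buffer now: "ASSSSASS"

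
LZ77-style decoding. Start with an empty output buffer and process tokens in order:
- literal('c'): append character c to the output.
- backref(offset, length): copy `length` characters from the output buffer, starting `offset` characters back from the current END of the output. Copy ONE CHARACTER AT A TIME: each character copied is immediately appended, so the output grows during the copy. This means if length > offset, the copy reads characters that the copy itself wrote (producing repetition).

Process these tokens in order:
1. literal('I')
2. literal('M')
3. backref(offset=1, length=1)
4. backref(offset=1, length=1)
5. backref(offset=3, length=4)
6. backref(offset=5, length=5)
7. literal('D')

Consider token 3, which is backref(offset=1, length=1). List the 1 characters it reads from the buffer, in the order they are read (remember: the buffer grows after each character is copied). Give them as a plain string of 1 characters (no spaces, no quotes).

Token 1: literal('I'). Output: "I"
Token 2: literal('M'). Output: "IM"
Token 3: backref(off=1, len=1). Buffer before: "IM" (len 2)
  byte 1: read out[1]='M', append. Buffer now: "IMM"

Answer: M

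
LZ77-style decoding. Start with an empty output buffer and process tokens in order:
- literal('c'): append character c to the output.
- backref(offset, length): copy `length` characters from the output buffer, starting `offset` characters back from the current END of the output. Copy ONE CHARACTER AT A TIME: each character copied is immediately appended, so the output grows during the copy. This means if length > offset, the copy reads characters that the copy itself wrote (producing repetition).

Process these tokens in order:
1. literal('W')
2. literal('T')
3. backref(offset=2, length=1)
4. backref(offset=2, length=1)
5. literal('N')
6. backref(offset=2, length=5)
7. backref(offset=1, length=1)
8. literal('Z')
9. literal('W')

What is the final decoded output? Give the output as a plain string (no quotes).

Answer: WTWTNTNTNTTZW

Derivation:
Token 1: literal('W'). Output: "W"
Token 2: literal('T'). Output: "WT"
Token 3: backref(off=2, len=1). Copied 'W' from pos 0. Output: "WTW"
Token 4: backref(off=2, len=1). Copied 'T' from pos 1. Output: "WTWT"
Token 5: literal('N'). Output: "WTWTN"
Token 6: backref(off=2, len=5) (overlapping!). Copied 'TNTNT' from pos 3. Output: "WTWTNTNTNT"
Token 7: backref(off=1, len=1). Copied 'T' from pos 9. Output: "WTWTNTNTNTT"
Token 8: literal('Z'). Output: "WTWTNTNTNTTZ"
Token 9: literal('W'). Output: "WTWTNTNTNTTZW"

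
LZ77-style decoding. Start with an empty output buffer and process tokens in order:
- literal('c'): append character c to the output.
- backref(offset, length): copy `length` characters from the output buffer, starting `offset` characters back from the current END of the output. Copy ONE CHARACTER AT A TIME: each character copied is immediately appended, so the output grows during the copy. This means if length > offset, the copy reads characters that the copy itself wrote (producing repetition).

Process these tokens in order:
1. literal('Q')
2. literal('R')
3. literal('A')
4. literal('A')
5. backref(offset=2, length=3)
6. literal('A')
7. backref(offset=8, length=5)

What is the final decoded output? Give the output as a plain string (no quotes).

Token 1: literal('Q'). Output: "Q"
Token 2: literal('R'). Output: "QR"
Token 3: literal('A'). Output: "QRA"
Token 4: literal('A'). Output: "QRAA"
Token 5: backref(off=2, len=3) (overlapping!). Copied 'AAA' from pos 2. Output: "QRAAAAA"
Token 6: literal('A'). Output: "QRAAAAAA"
Token 7: backref(off=8, len=5). Copied 'QRAAA' from pos 0. Output: "QRAAAAAAQRAAA"

Answer: QRAAAAAAQRAAA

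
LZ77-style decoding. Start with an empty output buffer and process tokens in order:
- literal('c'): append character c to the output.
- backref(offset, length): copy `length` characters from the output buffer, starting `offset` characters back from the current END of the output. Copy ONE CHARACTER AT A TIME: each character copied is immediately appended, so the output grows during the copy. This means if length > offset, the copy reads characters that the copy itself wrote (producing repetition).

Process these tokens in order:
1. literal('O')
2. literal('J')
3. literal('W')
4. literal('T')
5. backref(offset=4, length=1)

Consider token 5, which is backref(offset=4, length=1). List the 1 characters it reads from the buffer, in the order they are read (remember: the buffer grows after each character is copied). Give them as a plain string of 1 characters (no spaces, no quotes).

Answer: O

Derivation:
Token 1: literal('O'). Output: "O"
Token 2: literal('J'). Output: "OJ"
Token 3: literal('W'). Output: "OJW"
Token 4: literal('T'). Output: "OJWT"
Token 5: backref(off=4, len=1). Buffer before: "OJWT" (len 4)
  byte 1: read out[0]='O', append. Buffer now: "OJWTO"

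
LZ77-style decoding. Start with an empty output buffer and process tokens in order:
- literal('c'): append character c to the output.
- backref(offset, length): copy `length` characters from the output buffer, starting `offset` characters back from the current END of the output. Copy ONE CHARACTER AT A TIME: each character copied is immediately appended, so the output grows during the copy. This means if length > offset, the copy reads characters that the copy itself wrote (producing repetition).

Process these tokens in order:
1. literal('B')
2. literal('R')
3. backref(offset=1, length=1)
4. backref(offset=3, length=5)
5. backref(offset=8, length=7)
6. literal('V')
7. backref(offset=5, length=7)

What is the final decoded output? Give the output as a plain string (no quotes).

Answer: BRRBRRBRBRRBRRBVBRRBVBR

Derivation:
Token 1: literal('B'). Output: "B"
Token 2: literal('R'). Output: "BR"
Token 3: backref(off=1, len=1). Copied 'R' from pos 1. Output: "BRR"
Token 4: backref(off=3, len=5) (overlapping!). Copied 'BRRBR' from pos 0. Output: "BRRBRRBR"
Token 5: backref(off=8, len=7). Copied 'BRRBRRB' from pos 0. Output: "BRRBRRBRBRRBRRB"
Token 6: literal('V'). Output: "BRRBRRBRBRRBRRBV"
Token 7: backref(off=5, len=7) (overlapping!). Copied 'BRRBVBR' from pos 11. Output: "BRRBRRBRBRRBRRBVBRRBVBR"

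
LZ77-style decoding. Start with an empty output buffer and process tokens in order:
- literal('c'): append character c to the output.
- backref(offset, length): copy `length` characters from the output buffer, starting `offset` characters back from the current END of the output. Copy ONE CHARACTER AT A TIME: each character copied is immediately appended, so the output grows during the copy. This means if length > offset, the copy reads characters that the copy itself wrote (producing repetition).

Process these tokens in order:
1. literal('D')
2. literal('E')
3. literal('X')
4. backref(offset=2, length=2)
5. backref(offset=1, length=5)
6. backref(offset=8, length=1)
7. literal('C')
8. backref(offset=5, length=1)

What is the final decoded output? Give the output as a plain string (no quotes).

Answer: DEXEXXXXXXXCX

Derivation:
Token 1: literal('D'). Output: "D"
Token 2: literal('E'). Output: "DE"
Token 3: literal('X'). Output: "DEX"
Token 4: backref(off=2, len=2). Copied 'EX' from pos 1. Output: "DEXEX"
Token 5: backref(off=1, len=5) (overlapping!). Copied 'XXXXX' from pos 4. Output: "DEXEXXXXXX"
Token 6: backref(off=8, len=1). Copied 'X' from pos 2. Output: "DEXEXXXXXXX"
Token 7: literal('C'). Output: "DEXEXXXXXXXC"
Token 8: backref(off=5, len=1). Copied 'X' from pos 7. Output: "DEXEXXXXXXXCX"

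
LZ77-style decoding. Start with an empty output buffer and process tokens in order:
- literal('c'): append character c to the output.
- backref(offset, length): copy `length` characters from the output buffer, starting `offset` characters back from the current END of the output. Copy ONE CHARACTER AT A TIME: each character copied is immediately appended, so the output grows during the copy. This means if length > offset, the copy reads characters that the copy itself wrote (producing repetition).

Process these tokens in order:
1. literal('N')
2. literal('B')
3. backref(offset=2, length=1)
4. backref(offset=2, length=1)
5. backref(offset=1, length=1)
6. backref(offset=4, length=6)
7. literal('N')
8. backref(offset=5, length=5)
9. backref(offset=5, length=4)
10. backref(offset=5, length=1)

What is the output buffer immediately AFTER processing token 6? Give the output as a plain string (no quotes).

Answer: NBNBBBNBBBN

Derivation:
Token 1: literal('N'). Output: "N"
Token 2: literal('B'). Output: "NB"
Token 3: backref(off=2, len=1). Copied 'N' from pos 0. Output: "NBN"
Token 4: backref(off=2, len=1). Copied 'B' from pos 1. Output: "NBNB"
Token 5: backref(off=1, len=1). Copied 'B' from pos 3. Output: "NBNBB"
Token 6: backref(off=4, len=6) (overlapping!). Copied 'BNBBBN' from pos 1. Output: "NBNBBBNBBBN"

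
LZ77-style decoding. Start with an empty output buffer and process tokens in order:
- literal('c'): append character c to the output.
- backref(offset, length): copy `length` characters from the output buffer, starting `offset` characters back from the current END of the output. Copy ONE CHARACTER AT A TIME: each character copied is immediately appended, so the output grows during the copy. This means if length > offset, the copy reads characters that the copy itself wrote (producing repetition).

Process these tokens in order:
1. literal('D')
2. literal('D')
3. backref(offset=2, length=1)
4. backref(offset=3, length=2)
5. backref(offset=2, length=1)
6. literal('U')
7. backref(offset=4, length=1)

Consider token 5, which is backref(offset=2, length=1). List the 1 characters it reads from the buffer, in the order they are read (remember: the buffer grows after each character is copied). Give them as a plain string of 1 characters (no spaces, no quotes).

Answer: D

Derivation:
Token 1: literal('D'). Output: "D"
Token 2: literal('D'). Output: "DD"
Token 3: backref(off=2, len=1). Copied 'D' from pos 0. Output: "DDD"
Token 4: backref(off=3, len=2). Copied 'DD' from pos 0. Output: "DDDDD"
Token 5: backref(off=2, len=1). Buffer before: "DDDDD" (len 5)
  byte 1: read out[3]='D', append. Buffer now: "DDDDDD"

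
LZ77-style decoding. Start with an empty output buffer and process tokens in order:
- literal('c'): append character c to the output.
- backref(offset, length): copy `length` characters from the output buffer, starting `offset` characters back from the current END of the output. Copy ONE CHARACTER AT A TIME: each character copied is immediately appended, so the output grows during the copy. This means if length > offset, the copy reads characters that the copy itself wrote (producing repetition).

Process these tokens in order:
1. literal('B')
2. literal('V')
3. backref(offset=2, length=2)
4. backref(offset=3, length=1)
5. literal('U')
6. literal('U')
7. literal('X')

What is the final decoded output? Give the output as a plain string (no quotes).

Answer: BVBVVUUX

Derivation:
Token 1: literal('B'). Output: "B"
Token 2: literal('V'). Output: "BV"
Token 3: backref(off=2, len=2). Copied 'BV' from pos 0. Output: "BVBV"
Token 4: backref(off=3, len=1). Copied 'V' from pos 1. Output: "BVBVV"
Token 5: literal('U'). Output: "BVBVVU"
Token 6: literal('U'). Output: "BVBVVUU"
Token 7: literal('X'). Output: "BVBVVUUX"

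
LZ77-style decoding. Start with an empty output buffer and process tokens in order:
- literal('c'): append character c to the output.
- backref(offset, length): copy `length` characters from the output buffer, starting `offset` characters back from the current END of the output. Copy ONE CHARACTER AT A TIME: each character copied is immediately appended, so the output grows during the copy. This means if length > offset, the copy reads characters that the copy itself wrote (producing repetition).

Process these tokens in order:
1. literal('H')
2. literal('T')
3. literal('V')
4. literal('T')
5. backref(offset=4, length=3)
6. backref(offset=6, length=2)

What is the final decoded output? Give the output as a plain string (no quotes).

Answer: HTVTHTVTV

Derivation:
Token 1: literal('H'). Output: "H"
Token 2: literal('T'). Output: "HT"
Token 3: literal('V'). Output: "HTV"
Token 4: literal('T'). Output: "HTVT"
Token 5: backref(off=4, len=3). Copied 'HTV' from pos 0. Output: "HTVTHTV"
Token 6: backref(off=6, len=2). Copied 'TV' from pos 1. Output: "HTVTHTVTV"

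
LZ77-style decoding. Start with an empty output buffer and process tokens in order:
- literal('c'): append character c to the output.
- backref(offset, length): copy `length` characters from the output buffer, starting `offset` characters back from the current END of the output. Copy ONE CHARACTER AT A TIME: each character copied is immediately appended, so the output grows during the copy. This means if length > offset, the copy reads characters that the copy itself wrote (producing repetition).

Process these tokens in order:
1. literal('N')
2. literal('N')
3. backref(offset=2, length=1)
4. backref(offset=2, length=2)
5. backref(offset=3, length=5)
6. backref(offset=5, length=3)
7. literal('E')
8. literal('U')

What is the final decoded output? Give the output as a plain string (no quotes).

Token 1: literal('N'). Output: "N"
Token 2: literal('N'). Output: "NN"
Token 3: backref(off=2, len=1). Copied 'N' from pos 0. Output: "NNN"
Token 4: backref(off=2, len=2). Copied 'NN' from pos 1. Output: "NNNNN"
Token 5: backref(off=3, len=5) (overlapping!). Copied 'NNNNN' from pos 2. Output: "NNNNNNNNNN"
Token 6: backref(off=5, len=3). Copied 'NNN' from pos 5. Output: "NNNNNNNNNNNNN"
Token 7: literal('E'). Output: "NNNNNNNNNNNNNE"
Token 8: literal('U'). Output: "NNNNNNNNNNNNNEU"

Answer: NNNNNNNNNNNNNEU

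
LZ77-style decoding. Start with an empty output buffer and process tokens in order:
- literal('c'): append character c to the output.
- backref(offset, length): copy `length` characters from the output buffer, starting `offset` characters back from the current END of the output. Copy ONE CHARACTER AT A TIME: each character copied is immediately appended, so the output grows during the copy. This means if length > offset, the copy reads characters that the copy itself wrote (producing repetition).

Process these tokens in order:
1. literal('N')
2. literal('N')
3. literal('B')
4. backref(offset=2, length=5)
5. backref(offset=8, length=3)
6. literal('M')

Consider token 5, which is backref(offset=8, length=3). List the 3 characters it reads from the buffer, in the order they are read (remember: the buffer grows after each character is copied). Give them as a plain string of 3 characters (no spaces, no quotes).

Token 1: literal('N'). Output: "N"
Token 2: literal('N'). Output: "NN"
Token 3: literal('B'). Output: "NNB"
Token 4: backref(off=2, len=5) (overlapping!). Copied 'NBNBN' from pos 1. Output: "NNBNBNBN"
Token 5: backref(off=8, len=3). Buffer before: "NNBNBNBN" (len 8)
  byte 1: read out[0]='N', append. Buffer now: "NNBNBNBNN"
  byte 2: read out[1]='N', append. Buffer now: "NNBNBNBNNN"
  byte 3: read out[2]='B', append. Buffer now: "NNBNBNBNNNB"

Answer: NNB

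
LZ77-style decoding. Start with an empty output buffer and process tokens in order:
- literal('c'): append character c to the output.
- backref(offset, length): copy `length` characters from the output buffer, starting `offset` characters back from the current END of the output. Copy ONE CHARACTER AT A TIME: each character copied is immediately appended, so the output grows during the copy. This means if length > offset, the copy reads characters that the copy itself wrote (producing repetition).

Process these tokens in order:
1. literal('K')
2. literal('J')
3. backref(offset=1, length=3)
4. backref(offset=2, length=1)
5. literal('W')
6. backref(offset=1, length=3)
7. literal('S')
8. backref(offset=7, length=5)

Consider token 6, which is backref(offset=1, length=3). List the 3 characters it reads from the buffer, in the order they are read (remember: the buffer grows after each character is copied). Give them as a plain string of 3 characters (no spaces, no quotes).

Answer: WWW

Derivation:
Token 1: literal('K'). Output: "K"
Token 2: literal('J'). Output: "KJ"
Token 3: backref(off=1, len=3) (overlapping!). Copied 'JJJ' from pos 1. Output: "KJJJJ"
Token 4: backref(off=2, len=1). Copied 'J' from pos 3. Output: "KJJJJJ"
Token 5: literal('W'). Output: "KJJJJJW"
Token 6: backref(off=1, len=3). Buffer before: "KJJJJJW" (len 7)
  byte 1: read out[6]='W', append. Buffer now: "KJJJJJWW"
  byte 2: read out[7]='W', append. Buffer now: "KJJJJJWWW"
  byte 3: read out[8]='W', append. Buffer now: "KJJJJJWWWW"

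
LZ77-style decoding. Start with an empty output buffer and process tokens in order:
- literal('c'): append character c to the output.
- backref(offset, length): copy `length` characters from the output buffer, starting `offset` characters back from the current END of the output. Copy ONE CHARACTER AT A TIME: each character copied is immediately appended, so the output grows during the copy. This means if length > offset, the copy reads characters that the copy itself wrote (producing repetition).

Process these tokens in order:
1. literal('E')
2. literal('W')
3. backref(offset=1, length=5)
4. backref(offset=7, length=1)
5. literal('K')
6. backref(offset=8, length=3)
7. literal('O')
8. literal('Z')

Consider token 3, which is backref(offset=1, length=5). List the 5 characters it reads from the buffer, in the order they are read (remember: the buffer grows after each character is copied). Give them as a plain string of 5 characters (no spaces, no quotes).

Answer: WWWWW

Derivation:
Token 1: literal('E'). Output: "E"
Token 2: literal('W'). Output: "EW"
Token 3: backref(off=1, len=5). Buffer before: "EW" (len 2)
  byte 1: read out[1]='W', append. Buffer now: "EWW"
  byte 2: read out[2]='W', append. Buffer now: "EWWW"
  byte 3: read out[3]='W', append. Buffer now: "EWWWW"
  byte 4: read out[4]='W', append. Buffer now: "EWWWWW"
  byte 5: read out[5]='W', append. Buffer now: "EWWWWWW"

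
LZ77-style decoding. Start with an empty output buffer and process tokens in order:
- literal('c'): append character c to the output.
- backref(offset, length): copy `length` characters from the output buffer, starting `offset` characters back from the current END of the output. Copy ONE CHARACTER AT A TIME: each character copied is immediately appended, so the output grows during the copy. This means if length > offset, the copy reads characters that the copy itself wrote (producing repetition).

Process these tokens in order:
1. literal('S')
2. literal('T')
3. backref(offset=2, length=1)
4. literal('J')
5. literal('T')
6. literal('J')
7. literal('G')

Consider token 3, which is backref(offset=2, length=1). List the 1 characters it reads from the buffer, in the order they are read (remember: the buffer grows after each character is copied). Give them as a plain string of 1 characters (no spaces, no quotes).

Token 1: literal('S'). Output: "S"
Token 2: literal('T'). Output: "ST"
Token 3: backref(off=2, len=1). Buffer before: "ST" (len 2)
  byte 1: read out[0]='S', append. Buffer now: "STS"

Answer: S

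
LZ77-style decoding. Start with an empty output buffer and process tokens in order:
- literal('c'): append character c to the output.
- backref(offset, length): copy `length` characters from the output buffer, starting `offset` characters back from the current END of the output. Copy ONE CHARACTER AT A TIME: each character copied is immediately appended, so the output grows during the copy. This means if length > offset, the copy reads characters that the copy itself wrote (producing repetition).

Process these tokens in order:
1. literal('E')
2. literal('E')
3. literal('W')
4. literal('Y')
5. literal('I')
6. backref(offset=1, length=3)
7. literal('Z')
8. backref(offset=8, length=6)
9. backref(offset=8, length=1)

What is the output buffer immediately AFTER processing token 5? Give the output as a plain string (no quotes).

Answer: EEWYI

Derivation:
Token 1: literal('E'). Output: "E"
Token 2: literal('E'). Output: "EE"
Token 3: literal('W'). Output: "EEW"
Token 4: literal('Y'). Output: "EEWY"
Token 5: literal('I'). Output: "EEWYI"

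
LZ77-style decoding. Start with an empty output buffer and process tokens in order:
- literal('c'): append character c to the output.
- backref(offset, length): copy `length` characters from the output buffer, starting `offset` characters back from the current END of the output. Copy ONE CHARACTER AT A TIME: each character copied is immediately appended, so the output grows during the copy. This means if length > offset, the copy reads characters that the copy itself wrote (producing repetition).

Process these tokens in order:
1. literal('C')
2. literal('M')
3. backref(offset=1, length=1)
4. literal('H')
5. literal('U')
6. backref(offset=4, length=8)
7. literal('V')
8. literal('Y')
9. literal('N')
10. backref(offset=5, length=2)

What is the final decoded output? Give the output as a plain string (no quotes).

Answer: CMMHUMMHUMMHUVYNHU

Derivation:
Token 1: literal('C'). Output: "C"
Token 2: literal('M'). Output: "CM"
Token 3: backref(off=1, len=1). Copied 'M' from pos 1. Output: "CMM"
Token 4: literal('H'). Output: "CMMH"
Token 5: literal('U'). Output: "CMMHU"
Token 6: backref(off=4, len=8) (overlapping!). Copied 'MMHUMMHU' from pos 1. Output: "CMMHUMMHUMMHU"
Token 7: literal('V'). Output: "CMMHUMMHUMMHUV"
Token 8: literal('Y'). Output: "CMMHUMMHUMMHUVY"
Token 9: literal('N'). Output: "CMMHUMMHUMMHUVYN"
Token 10: backref(off=5, len=2). Copied 'HU' from pos 11. Output: "CMMHUMMHUMMHUVYNHU"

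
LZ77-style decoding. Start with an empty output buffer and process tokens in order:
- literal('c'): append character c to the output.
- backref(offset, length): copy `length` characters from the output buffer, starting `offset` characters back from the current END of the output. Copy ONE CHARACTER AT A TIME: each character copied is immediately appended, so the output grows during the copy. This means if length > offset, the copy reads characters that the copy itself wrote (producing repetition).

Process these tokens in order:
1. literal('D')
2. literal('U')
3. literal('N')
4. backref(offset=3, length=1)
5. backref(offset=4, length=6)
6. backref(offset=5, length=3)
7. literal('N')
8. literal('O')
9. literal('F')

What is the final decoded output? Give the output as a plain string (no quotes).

Answer: DUNDDUNDDUUNDNOF

Derivation:
Token 1: literal('D'). Output: "D"
Token 2: literal('U'). Output: "DU"
Token 3: literal('N'). Output: "DUN"
Token 4: backref(off=3, len=1). Copied 'D' from pos 0. Output: "DUND"
Token 5: backref(off=4, len=6) (overlapping!). Copied 'DUNDDU' from pos 0. Output: "DUNDDUNDDU"
Token 6: backref(off=5, len=3). Copied 'UND' from pos 5. Output: "DUNDDUNDDUUND"
Token 7: literal('N'). Output: "DUNDDUNDDUUNDN"
Token 8: literal('O'). Output: "DUNDDUNDDUUNDNO"
Token 9: literal('F'). Output: "DUNDDUNDDUUNDNOF"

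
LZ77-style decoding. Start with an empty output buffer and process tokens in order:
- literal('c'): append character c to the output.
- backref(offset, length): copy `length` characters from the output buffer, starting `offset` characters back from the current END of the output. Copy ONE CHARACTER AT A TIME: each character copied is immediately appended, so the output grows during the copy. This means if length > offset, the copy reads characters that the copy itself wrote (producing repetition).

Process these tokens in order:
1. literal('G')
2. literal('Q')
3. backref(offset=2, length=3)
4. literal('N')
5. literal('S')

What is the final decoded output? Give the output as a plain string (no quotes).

Answer: GQGQGNS

Derivation:
Token 1: literal('G'). Output: "G"
Token 2: literal('Q'). Output: "GQ"
Token 3: backref(off=2, len=3) (overlapping!). Copied 'GQG' from pos 0. Output: "GQGQG"
Token 4: literal('N'). Output: "GQGQGN"
Token 5: literal('S'). Output: "GQGQGNS"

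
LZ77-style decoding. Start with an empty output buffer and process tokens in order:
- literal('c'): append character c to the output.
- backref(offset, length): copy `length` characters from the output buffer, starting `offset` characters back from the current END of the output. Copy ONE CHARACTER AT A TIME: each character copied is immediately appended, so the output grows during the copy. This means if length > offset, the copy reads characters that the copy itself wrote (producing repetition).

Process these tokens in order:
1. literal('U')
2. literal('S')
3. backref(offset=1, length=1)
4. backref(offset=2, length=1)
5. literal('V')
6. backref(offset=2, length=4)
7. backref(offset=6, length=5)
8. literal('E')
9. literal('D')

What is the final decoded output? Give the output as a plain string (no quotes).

Answer: USSSVSVSVSVSVSED

Derivation:
Token 1: literal('U'). Output: "U"
Token 2: literal('S'). Output: "US"
Token 3: backref(off=1, len=1). Copied 'S' from pos 1. Output: "USS"
Token 4: backref(off=2, len=1). Copied 'S' from pos 1. Output: "USSS"
Token 5: literal('V'). Output: "USSSV"
Token 6: backref(off=2, len=4) (overlapping!). Copied 'SVSV' from pos 3. Output: "USSSVSVSV"
Token 7: backref(off=6, len=5). Copied 'SVSVS' from pos 3. Output: "USSSVSVSVSVSVS"
Token 8: literal('E'). Output: "USSSVSVSVSVSVSE"
Token 9: literal('D'). Output: "USSSVSVSVSVSVSED"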